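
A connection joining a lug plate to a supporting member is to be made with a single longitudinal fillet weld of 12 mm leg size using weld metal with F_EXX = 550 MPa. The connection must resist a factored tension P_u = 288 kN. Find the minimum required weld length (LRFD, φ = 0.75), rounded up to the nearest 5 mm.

Throat t_e = 0.707 × 12 = 8.484 mm.
φr_n = 0.75 × 0.6 × 550 × 8.484 × 10⁻³ = 2.1 kN/mm.
L_req = P_u / φr_n = 288 / 2.1 = 137.2 mm total.
Round up → use L = 140 mm.

L = 140 mm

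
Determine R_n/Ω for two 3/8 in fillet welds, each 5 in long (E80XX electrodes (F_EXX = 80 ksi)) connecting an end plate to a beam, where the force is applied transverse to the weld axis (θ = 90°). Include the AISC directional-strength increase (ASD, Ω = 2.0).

R_n/Ω ≈ 95.4 kips

t_e = 0.707 × 0.375 = 0.2651 in; A_we = 0.2651 × 10 = 2.651 in².
Directional factor: 1.0 + 0.5 sin^1.5(90°) = 1.5.
F_nw = 0.6 × 80 × 1.5 = 72 ksi.
R_n/Ω = (72 × 2.651) / 2.0 = 95.45 kips.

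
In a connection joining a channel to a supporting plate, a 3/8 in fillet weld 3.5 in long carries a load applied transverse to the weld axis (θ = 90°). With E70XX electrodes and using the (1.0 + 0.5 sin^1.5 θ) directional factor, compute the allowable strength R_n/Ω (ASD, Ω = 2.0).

E70XX → F_EXX = 70 ksi.
t_e = 0.707 × 0.375 = 0.2651 in; A_we = 0.2651 × 3.5 = 0.9279 in².
Directional factor: 1.0 + 0.5 sin^1.5(90°) = 1.5.
F_nw = 0.6 × 70 × 1.5 = 63 ksi.
R_n/Ω = (63 × 0.9279) / 2.0 = 29.23 kips.

R_n/Ω ≈ 29.2 kips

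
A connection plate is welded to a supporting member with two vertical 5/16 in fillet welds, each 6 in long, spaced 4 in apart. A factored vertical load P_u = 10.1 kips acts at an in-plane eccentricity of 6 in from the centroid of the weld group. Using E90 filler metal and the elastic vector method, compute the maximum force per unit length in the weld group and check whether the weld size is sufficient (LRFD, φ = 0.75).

f_max ≈ 3.15 kip/in; adequate

E90XX → F_EXX = 90 ksi.
Total weld length L_w = 12 in. Treat welds as unit-width lines.
Polar moment about centroid: J = 2[d³/12 + d(b/2)²] = 2[6³/12 + 6×2²] = 84 in³.
Direct shear f_v = P/L_w = 10.1 / 12 = 0.8417 kip/in (vertical).
Torsion M = P·e = 10.1 × 6 = 60.6 kip·in.
Critical point at (x, y) = (2, 3) from centroid. f_tx = M·y/J = 2.164 kip/in; f_ty = M·x/J = 1.443 kip/in.
Resultant f_max = √[f_tx² + (f_v + f_ty)²] = √[2.164² + (0.8417 + 1.443)²] = 3.147 kip/in.
Capacity per unit length: φr_n = 0.75 × 0.6 × 90 × (0.707 × 0.3125) = 8.948 kip/in.
3.147 ≤ 8.948 → adequate.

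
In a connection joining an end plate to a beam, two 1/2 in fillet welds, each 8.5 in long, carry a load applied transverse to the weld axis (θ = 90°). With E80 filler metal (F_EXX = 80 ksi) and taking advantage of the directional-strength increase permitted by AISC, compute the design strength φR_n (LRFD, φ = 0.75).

t_e = 0.707 × 0.5 = 0.3535 in; A_we = 0.3535 × 17 = 6.01 in².
Directional factor: 1.0 + 0.5 sin^1.5(90°) = 1.5.
F_nw = 0.6 × 80 × 1.5 = 72 ksi.
φR_n = 0.75 × 72 × 6.01 = 324.5 kips.

φR_n ≈ 325 kips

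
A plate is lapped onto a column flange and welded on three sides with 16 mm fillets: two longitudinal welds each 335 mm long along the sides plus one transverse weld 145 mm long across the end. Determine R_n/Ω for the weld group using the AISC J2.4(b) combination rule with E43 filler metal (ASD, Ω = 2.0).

E43XX → F_EXX = 430 MPa.
t_e = 0.707 × 16 = 11.31 mm.
R_nwl = 0.6 × 430 × 11.31 × 670 × 10⁻³ = 1955 kN (longitudinal, 2 welds).
R_nwt = 0.6 × 430 × 11.31 × 145 × 10⁻³ = 423.2 kN (transverse, base value).
(i) R_nwl + R_nwt = 2379 kN; (ii) 0.85 R_nwl + 1.5 R_nwt = 2297 kN.
R_n = max = 2379 kN [governs: (i)]; R_n/Ω = 1189 kN.

R_n/Ω ≈ 1190 kN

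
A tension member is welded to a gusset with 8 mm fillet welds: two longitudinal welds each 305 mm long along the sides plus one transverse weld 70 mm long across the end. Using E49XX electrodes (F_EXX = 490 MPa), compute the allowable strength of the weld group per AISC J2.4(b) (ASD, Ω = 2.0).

t_e = 0.707 × 8 = 5.656 mm.
R_nwl = 0.6 × 490 × 5.656 × 610 × 10⁻³ = 1014 kN (longitudinal, 2 welds).
R_nwt = 0.6 × 490 × 5.656 × 70 × 10⁻³ = 116.4 kN (transverse, base value).
(i) R_nwl + R_nwt = 1131 kN; (ii) 0.85 R_nwl + 1.5 R_nwt = 1037 kN.
R_n = max = 1131 kN [governs: (i)]; R_n/Ω = 565.4 kN.

R_n/Ω ≈ 565 kN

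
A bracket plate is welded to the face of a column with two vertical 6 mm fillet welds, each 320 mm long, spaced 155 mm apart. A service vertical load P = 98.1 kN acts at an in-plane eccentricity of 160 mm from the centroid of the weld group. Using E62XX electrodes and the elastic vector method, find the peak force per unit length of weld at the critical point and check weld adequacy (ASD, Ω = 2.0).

f_max ≈ 392 N/mm; adequate

E62XX → F_EXX = 620 MPa.
Total weld length L_w = 640 mm. Treat welds as unit-width lines.
Polar moment about centroid: J = 2[d³/12 + d(b/2)²] = 2[320³/12 + 320×77.5²] = 9305000 mm³.
Direct shear f_v = P/L_w = 98.1×10³ / 640 = 153.3 N/mm (vertical).
Torsion M = P·e = 98.1×10³ × 160 = 15696000 N·mm.
Critical point at (x, y) = (77.5, 160) from centroid. f_tx = M·y/J = 269.9 N/mm; f_ty = M·x/J = 130.7 N/mm.
Resultant f_max = √[f_tx² + (f_v + f_ty)²] = √[269.9² + (153.3 + 130.7)²] = 391.8 N/mm.
Capacity per unit length: r_n/Ω = (1/2.0) × 0.6 × 620 × (0.707 × 6) = 789 N/mm.
391.8 ≤ 789 → adequate.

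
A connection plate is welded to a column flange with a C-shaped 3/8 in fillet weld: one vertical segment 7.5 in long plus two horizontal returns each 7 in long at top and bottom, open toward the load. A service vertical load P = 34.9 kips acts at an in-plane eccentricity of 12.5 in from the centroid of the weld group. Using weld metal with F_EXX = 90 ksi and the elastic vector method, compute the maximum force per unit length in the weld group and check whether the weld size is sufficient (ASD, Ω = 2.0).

Total weld length L_w = 21.5 in. Treat welds as unit-width lines.
Centroid: x̄ = 2×7×3.5 / 21.5 = 2.279 in from the vertical weld.
Polar moment about centroid: J = I_x + I_y = [7.5³/12 + 2×7×3.75²] + [7.5×2.279² + 2(7³/12 + 7×1.221²)] = 349 in³.
Direct shear f_v = P/L_w = 34.9 / 21.5 = 1.623 kip/in (vertical).
Torsion M = P·e = 34.9 × 12.5 = 436.25 kip·in.
Critical point at (x, y) = (4.721, 3.75) from centroid. f_tx = M·y/J = 4.687 kip/in; f_ty = M·x/J = 5.901 kip/in.
Resultant f_max = √[f_tx² + (f_v + f_ty)²] = √[4.687² + (1.623 + 5.901)²] = 8.865 kip/in.
Capacity per unit length: r_n/Ω = (1/2.0) × 0.6 × 90 × (0.707 × 0.375) = 7.158 kip/in.
8.865 > 7.158 → NOT adequate.

f_max ≈ 8.86 kip/in; NOT adequate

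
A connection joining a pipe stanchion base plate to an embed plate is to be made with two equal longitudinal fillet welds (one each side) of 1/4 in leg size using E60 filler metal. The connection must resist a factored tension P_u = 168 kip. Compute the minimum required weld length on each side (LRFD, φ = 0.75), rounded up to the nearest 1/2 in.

L = 18 in on each side

E60XX → F_EXX = 60 ksi.
Throat t_e = 0.707 × 0.25 = 0.1767 in.
φr_n = 0.75 × 0.6 × 60 × 0.1767 = 4.772 kip/in.
L_req = P_u / φr_n = 168 / 4.772 = 35.2 in total.
Per side: 35.2 / 2 = 17.6 in.
Round up → use L = 18 in on each side.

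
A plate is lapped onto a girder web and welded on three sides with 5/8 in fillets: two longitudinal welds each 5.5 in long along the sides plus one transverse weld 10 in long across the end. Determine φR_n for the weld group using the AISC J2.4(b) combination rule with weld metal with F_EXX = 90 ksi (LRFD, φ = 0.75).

φR_n ≈ 436 kips

t_e = 0.707 × 0.625 = 0.4419 in.
R_nwl = 0.6 × 90 × 0.4419 × 11 = 262.5 kips (longitudinal, 2 welds).
R_nwt = 0.6 × 90 × 0.4419 × 10 = 238.6 kips (transverse, base value).
(i) R_nwl + R_nwt = 501.1 kips; (ii) 0.85 R_nwl + 1.5 R_nwt = 581 kips.
R_n = max = 581 kips [governs: (ii)]; φR_n = 435.8 kips.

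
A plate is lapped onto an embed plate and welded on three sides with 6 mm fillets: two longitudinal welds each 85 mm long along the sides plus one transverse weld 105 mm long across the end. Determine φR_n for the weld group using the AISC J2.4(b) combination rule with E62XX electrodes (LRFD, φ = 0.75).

E62XX → F_EXX = 620 MPa.
t_e = 0.707 × 6 = 4.242 mm.
R_nwl = 0.6 × 620 × 4.242 × 170 × 10⁻³ = 268.3 kN (longitudinal, 2 welds).
R_nwt = 0.6 × 620 × 4.242 × 105 × 10⁻³ = 165.7 kN (transverse, base value).
(i) R_nwl + R_nwt = 434 kN; (ii) 0.85 R_nwl + 1.5 R_nwt = 476.6 kN.
R_n = max = 476.6 kN [governs: (ii)]; φR_n = 357.4 kN.

φR_n ≈ 357 kN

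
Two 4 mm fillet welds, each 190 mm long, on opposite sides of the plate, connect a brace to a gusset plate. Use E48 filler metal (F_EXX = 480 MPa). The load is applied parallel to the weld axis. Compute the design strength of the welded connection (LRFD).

Effective throat t_e = 0.707 × 4 = 2.828 mm.
Total length L = 380 mm; A_we = 2.828 × 380 = 1075 mm².
F_nw = 0.6 F_EXX = 0.6 × 480 = 288 MPa.
φR_n = 0.75 × 288 × 1075 × 10⁻³ = 232.1 kN.

φR_n ≈ 232 kN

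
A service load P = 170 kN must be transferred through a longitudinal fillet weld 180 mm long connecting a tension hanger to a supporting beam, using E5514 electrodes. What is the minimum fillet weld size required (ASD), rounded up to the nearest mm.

w = 9 mm

E55XX → F_EXX = 550 MPa.
Total weld length L = 180 mm.
Required throat t_e = P × Ω / (0.6 F_EXX × L) = 170 × 2.0 / (0.6 × 550 × 180 × 10⁻³) = 5.724 mm.
Required leg w = t_e / 0.707 = 8.096 mm → use 9 mm.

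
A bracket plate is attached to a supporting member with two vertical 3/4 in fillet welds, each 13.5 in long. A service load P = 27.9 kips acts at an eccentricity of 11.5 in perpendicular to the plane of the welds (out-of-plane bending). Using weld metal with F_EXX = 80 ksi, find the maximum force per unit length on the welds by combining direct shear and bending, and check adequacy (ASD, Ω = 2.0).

L_w = 2 × 13.5 = 27 in; section modulus (unit throat) S = 2 × L²/6 = 60.75 in².
Direct shear f_v = P/L_w = 27.9/27 = 1.033 kip/in.
Moment M = P × e = 27.9 × 11.5 = 320.85 kip·in; bending f_b = M/S = 5.281 kip/in.
f_max = √(f_v² + f_b²) = √(1.033² + 5.281²) = 5.382 kip/in.
r_n/Ω = (1/2.0) × 0.6 × 80 × (0.707 × 0.75) = 12.73 kip/in → adequate.

f_max ≈ 5.38 kip/in; adequate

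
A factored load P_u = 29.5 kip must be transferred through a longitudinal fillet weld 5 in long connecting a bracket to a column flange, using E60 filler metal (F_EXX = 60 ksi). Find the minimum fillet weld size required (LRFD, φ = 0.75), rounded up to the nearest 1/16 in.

Total weld length L = 5 in.
Required throat t_e = P_u / (φ × 0.6 F_EXX × L) = 29.5 / (0.75 × 0.6 × 60 × 5) = 0.2185 in.
Required leg w = t_e / 0.707 = 0.3091 in → use 5/16 in.

w = 5/16 in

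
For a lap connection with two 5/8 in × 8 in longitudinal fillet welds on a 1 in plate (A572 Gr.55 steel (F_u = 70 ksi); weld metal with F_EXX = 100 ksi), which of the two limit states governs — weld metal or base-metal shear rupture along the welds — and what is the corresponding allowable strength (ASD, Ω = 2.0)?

t_e = 0.707 × 0.625 = 0.4419 in; L = 16 in.
Weld metal: R_n/Ω = (1/2.0) × 0.6 × 100 × 0.4419 × 16 = 212.1 kip.
Base metal (shear rupture): R_n/Ω = (1/2.0) × 0.6 × 70 × 1 × 16 = 336 kip.
Governing: weld metal.

R_n/Ω ≈ 212 kip (weld metal governs)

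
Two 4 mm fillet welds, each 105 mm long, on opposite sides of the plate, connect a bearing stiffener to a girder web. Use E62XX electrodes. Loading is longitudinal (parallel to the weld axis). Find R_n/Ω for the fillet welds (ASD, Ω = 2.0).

E62XX → F_EXX = 620 MPa.
Effective throat t_e = 0.707 × 4 = 2.828 mm.
Total length L = 210 mm; A_we = 2.828 × 210 = 593.9 mm².
F_nw = 0.6 F_EXX = 0.6 × 620 = 372 MPa.
R_n = 372 × 593.9 × 10⁻³ = 220.9 kN; R_n/Ω = 220.9/2.0 = 110.5 kN.

R_n/Ω ≈ 110 kN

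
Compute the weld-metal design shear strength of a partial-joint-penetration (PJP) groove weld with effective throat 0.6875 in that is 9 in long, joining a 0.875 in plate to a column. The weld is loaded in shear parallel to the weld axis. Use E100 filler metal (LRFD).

E100XX → F_EXX = 100 ksi.
Effective throat (given) t_e = 0.6875 in.
A_we = 0.6875 × 9 = 6.188 in².
F_nw = 0.6 F_EXX = 60 ksi.
φR_n = 0.75 × 60 × 6.188 = 278.4 kips.

φR_n ≈ 278 kips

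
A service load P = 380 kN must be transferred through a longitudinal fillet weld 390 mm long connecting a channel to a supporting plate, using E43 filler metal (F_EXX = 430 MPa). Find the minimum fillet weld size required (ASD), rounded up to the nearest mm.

w = 11 mm

Total weld length L = 390 mm.
Required throat t_e = P × Ω / (0.6 F_EXX × L) = 380 × 2.0 / (0.6 × 430 × 390 × 10⁻³) = 7.553 mm.
Required leg w = t_e / 0.707 = 10.68 mm → use 11 mm.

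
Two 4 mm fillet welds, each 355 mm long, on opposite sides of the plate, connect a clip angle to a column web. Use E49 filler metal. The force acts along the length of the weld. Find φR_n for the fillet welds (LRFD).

φR_n ≈ 443 kN

E49XX → F_EXX = 490 MPa.
Effective throat t_e = 0.707 × 4 = 2.828 mm.
Total length L = 710 mm; A_we = 2.828 × 710 = 2008 mm².
F_nw = 0.6 F_EXX = 0.6 × 490 = 294 MPa.
φR_n = 0.75 × 294 × 2008 × 10⁻³ = 442.7 kN.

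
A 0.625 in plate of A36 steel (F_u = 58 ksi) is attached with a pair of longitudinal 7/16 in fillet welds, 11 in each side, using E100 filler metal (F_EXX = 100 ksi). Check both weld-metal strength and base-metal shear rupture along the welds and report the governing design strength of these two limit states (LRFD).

t_e = 0.707 × 0.4375 = 0.3093 in; L = 22 in.
Weld metal: φR_n = 0.75 × 0.6 × 100 × 0.3093 × 22 = 306.2 kip.
Base metal (shear rupture): φR_n = 0.75 × 0.6 × 58 × 0.625 × 22 = 358.9 kip.
Governing: weld metal.

φR_n ≈ 306 kip (weld metal governs)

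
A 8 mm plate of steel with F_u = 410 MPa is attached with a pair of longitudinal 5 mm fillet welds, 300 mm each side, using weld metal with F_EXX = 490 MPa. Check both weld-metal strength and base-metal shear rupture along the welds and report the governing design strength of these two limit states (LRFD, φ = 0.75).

φR_n ≈ 468 kN (weld metal governs)

t_e = 0.707 × 5 = 3.535 mm; L = 600 mm.
Weld metal: φR_n = 0.75 × 0.6 × 490 × 3.535 × 600 × 10⁻³ = 467.7 kN.
Base metal (shear rupture): φR_n = 0.75 × 0.6 × 410 × 8 × 600 × 10⁻³ = 885.6 kN.
Governing: weld metal.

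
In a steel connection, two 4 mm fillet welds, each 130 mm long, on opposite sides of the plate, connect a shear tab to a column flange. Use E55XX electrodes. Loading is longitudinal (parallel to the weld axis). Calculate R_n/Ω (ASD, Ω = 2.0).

R_n/Ω ≈ 121 kN

E55XX → F_EXX = 550 MPa.
Effective throat t_e = 0.707 × 4 = 2.828 mm.
Total length L = 260 mm; A_we = 2.828 × 260 = 735.3 mm².
F_nw = 0.6 F_EXX = 0.6 × 550 = 330 MPa.
R_n = 330 × 735.3 × 10⁻³ = 242.6 kN; R_n/Ω = 242.6/2.0 = 121.3 kN.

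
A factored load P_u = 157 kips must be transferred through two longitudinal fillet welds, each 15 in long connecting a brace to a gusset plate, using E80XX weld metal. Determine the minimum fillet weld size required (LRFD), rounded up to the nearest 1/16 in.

E80XX → F_EXX = 80 ksi.
Total weld length L = 30 in.
Required throat t_e = P_u / (φ × 0.6 F_EXX × L) = 157 / (0.75 × 0.6 × 80 × 30) = 0.1454 in.
Required leg w = t_e / 0.707 = 0.2056 in → use 1/4 in.

w = 1/4 in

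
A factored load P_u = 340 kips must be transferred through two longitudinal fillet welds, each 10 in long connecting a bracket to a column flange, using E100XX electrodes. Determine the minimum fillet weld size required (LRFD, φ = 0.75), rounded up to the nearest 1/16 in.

E100XX → F_EXX = 100 ksi.
Total weld length L = 20 in.
Required throat t_e = P_u / (φ × 0.6 F_EXX × L) = 340 / (0.75 × 0.6 × 100 × 20) = 0.3778 in.
Required leg w = t_e / 0.707 = 0.5343 in → use 9/16 in.

w = 9/16 in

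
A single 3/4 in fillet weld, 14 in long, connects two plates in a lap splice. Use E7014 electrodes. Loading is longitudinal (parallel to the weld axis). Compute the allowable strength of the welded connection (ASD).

E70XX → F_EXX = 70 ksi.
Effective throat t_e = 0.707 × 0.75 = 0.5302 in.
Total length L = 14 in; A_we = 0.5302 × 14 = 7.423 in².
F_nw = 0.6 F_EXX = 0.6 × 70 = 42 ksi.
R_n = 42 × 7.423 = 311.8 kip; R_n/Ω = 311.8/2.0 = 155.9 kip.

R_n/Ω ≈ 156 kip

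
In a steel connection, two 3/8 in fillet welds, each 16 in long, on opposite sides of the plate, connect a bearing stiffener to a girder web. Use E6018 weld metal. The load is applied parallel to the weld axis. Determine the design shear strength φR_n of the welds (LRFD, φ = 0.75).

φR_n ≈ 229 kip

E60XX → F_EXX = 60 ksi.
Effective throat t_e = 0.707 × 0.375 = 0.2651 in.
Total length L = 32 in; A_we = 0.2651 × 32 = 8.484 in².
F_nw = 0.6 F_EXX = 0.6 × 60 = 36 ksi.
φR_n = 0.75 × 36 × 8.484 = 229.1 kip.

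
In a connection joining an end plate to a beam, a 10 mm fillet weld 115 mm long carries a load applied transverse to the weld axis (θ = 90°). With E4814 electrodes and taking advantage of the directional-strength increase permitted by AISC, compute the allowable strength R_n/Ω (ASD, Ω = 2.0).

E48XX → F_EXX = 480 MPa.
t_e = 0.707 × 10 = 7.07 mm; A_we = 7.07 × 115 = 813 mm².
Directional factor: 1.0 + 0.5 sin^1.5(90°) = 1.5.
F_nw = 0.6 × 480 × 1.5 = 432 MPa.
R_n/Ω = (432 × 813) / 2.0 × 10⁻³ = 175.6 kN.

R_n/Ω ≈ 176 kN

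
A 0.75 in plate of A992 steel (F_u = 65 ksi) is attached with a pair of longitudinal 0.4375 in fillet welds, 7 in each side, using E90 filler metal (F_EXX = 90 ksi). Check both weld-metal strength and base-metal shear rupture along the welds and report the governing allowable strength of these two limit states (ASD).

R_n/Ω ≈ 117 kips (weld metal governs)

t_e = 0.707 × 0.4375 = 0.3093 in; L = 14 in.
Weld metal: R_n/Ω = (1/2.0) × 0.6 × 90 × 0.3093 × 14 = 116.9 kips.
Base metal (shear rupture): R_n/Ω = (1/2.0) × 0.6 × 65 × 0.75 × 14 = 204.8 kips.
Governing: weld metal.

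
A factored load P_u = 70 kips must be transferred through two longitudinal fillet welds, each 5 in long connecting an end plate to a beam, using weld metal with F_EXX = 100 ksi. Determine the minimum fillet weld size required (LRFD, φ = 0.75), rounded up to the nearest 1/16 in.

w = 1/4 in

Total weld length L = 10 in.
Required throat t_e = P_u / (φ × 0.6 F_EXX × L) = 70 / (0.75 × 0.6 × 100 × 10) = 0.1556 in.
Required leg w = t_e / 0.707 = 0.22 in → use 1/4 in.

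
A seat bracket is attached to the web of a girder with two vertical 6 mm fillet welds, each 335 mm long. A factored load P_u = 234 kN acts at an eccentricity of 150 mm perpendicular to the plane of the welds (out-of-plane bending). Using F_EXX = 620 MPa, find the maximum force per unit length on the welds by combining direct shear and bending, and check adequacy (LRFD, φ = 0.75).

f_max ≈ 1000 N/mm; adequate

L_w = 2 × 335 = 670 mm; section modulus (unit throat) S = 2 × L²/6 = 37410 mm².
Direct shear f_v = P/L_w = 234×10³/670 = 349.3 N/mm.
Moment M = P × e = 234×10³ × 150 = 35100000 N·mm; bending f_b = M/S = 938.3 N/mm.
f_max = √(f_v² + f_b²) = √(349.3² + 938.3²) = 1001 N/mm.
φr_n = 0.75 × 0.6 × 620 × (0.707 × 6) = 1184 N/mm → adequate.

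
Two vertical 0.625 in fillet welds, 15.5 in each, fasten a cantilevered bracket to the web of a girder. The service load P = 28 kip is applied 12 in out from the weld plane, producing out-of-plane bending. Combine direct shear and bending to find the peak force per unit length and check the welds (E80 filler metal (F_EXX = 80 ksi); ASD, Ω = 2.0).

f_max ≈ 4.29 kip/in; adequate

L_w = 2 × 15.5 = 31 in; section modulus (unit throat) S = 2 × L²/6 = 80.08 in².
Direct shear f_v = P/L_w = 28/31 = 0.9032 kip/in.
Moment M = P × e = 28 × 12 = 336 kip·in; bending f_b = M/S = 4.196 kip/in.
f_max = √(f_v² + f_b²) = √(0.9032² + 4.196²) = 4.292 kip/in.
r_n/Ω = (1/2.0) × 0.6 × 80 × (0.707 × 0.625) = 10.6 kip/in → adequate.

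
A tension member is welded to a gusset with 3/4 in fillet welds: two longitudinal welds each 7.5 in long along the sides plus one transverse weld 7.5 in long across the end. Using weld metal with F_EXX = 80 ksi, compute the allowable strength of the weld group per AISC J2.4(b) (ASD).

t_e = 0.707 × 0.75 = 0.5302 in.
R_nwl = 0.6 × 80 × 0.5302 × 15 = 381.8 kip (longitudinal, 2 welds).
R_nwt = 0.6 × 80 × 0.5302 × 7.5 = 190.9 kip (transverse, base value).
(i) R_nwl + R_nwt = 572.7 kip; (ii) 0.85 R_nwl + 1.5 R_nwt = 610.8 kip.
R_n = max = 610.8 kip [governs: (ii)]; R_n/Ω = 305.4 kip.

R_n/Ω ≈ 305 kip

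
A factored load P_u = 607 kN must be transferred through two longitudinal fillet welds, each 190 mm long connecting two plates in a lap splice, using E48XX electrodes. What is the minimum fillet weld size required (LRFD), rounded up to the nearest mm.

w = 11 mm

E48XX → F_EXX = 480 MPa.
Total weld length L = 380 mm.
Required throat t_e = P_u / (φ × 0.6 F_EXX × L) = 607 / (0.75 × 0.6 × 480 × 380 × 10⁻³) = 7.395 mm.
Required leg w = t_e / 0.707 = 10.46 mm → use 11 mm.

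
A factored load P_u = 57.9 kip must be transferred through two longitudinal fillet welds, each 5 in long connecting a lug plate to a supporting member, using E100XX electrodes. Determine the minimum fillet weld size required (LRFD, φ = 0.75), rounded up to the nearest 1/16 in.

w = 3/16 in

E100XX → F_EXX = 100 ksi.
Total weld length L = 10 in.
Required throat t_e = P_u / (φ × 0.6 F_EXX × L) = 57.9 / (0.75 × 0.6 × 100 × 10) = 0.1287 in.
Required leg w = t_e / 0.707 = 0.182 in → use 3/16 in.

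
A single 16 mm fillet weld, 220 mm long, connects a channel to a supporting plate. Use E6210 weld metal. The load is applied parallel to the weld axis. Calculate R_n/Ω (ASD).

R_n/Ω ≈ 463 kN

E62XX → F_EXX = 620 MPa.
Effective throat t_e = 0.707 × 16 = 11.31 mm.
Total length L = 220 mm; A_we = 11.31 × 220 = 2489 mm².
F_nw = 0.6 F_EXX = 0.6 × 620 = 372 MPa.
R_n = 372 × 2489 × 10⁻³ = 925.8 kN; R_n/Ω = 925.8/2.0 = 462.9 kN.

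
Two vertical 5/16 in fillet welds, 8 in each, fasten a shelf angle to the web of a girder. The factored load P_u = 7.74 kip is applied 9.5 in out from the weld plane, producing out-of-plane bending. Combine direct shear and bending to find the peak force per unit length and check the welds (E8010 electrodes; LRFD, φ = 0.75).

f_max ≈ 3.48 kip/in; adequate

E80XX → F_EXX = 80 ksi.
L_w = 2 × 8 = 16 in; section modulus (unit throat) S = 2 × L²/6 = 21.33 in².
Direct shear f_v = P/L_w = 7.74/16 = 0.4838 kip/in.
Moment M = P × e = 7.74 × 9.5 = 73.53 kip·in; bending f_b = M/S = 3.447 kip/in.
f_max = √(f_v² + f_b²) = √(0.4838² + 3.447²) = 3.481 kip/in.
φr_n = 0.75 × 0.6 × 80 × (0.707 × 0.3125) = 7.954 kip/in → adequate.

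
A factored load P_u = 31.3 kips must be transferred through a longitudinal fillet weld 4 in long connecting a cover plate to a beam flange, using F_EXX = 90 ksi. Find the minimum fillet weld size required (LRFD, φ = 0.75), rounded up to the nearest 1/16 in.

Total weld length L = 4 in.
Required throat t_e = P_u / (φ × 0.6 F_EXX × L) = 31.3 / (0.75 × 0.6 × 90 × 4) = 0.1932 in.
Required leg w = t_e / 0.707 = 0.2733 in → use 5/16 in.

w = 5/16 in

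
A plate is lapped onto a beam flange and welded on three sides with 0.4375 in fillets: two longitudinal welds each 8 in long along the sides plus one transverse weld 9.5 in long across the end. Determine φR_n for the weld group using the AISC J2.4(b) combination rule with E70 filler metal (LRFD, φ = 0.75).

φR_n ≈ 271 kips

E70XX → F_EXX = 70 ksi.
t_e = 0.707 × 0.4375 = 0.3093 in.
R_nwl = 0.6 × 70 × 0.3093 × 16 = 207.9 kips (longitudinal, 2 welds).
R_nwt = 0.6 × 70 × 0.3093 × 9.5 = 123.4 kips (transverse, base value).
(i) R_nwl + R_nwt = 331.3 kips; (ii) 0.85 R_nwl + 1.5 R_nwt = 361.8 kips.
R_n = max = 361.8 kips [governs: (ii)]; φR_n = 271.4 kips.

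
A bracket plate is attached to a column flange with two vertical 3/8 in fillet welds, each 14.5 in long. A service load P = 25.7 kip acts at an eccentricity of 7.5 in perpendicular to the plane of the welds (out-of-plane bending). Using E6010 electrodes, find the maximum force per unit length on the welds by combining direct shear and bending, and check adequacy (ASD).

f_max ≈ 2.89 kip/in; adequate

E60XX → F_EXX = 60 ksi.
L_w = 2 × 14.5 = 29 in; section modulus (unit throat) S = 2 × L²/6 = 70.08 in².
Direct shear f_v = P/L_w = 25.7/29 = 0.8862 kip/in.
Moment M = P × e = 25.7 × 7.5 = 192.75 kip·in; bending f_b = M/S = 2.75 kip/in.
f_max = √(f_v² + f_b²) = √(0.8862² + 2.75²) = 2.89 kip/in.
r_n/Ω = (1/2.0) × 0.6 × 60 × (0.707 × 0.375) = 4.772 kip/in → adequate.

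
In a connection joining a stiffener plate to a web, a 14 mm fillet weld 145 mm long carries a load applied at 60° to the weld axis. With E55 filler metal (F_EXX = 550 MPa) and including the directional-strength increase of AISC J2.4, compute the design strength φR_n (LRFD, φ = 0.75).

t_e = 0.707 × 14 = 9.898 mm; A_we = 9.898 × 145 = 1435 mm².
Directional factor: 1.0 + 0.5 sin^1.5(60°) = 1.403.
F_nw = 0.6 × 550 × 1.403 = 463 MPa.
φR_n = 0.75 × 463 × 1435 × 10⁻³ = 498.4 kN.

φR_n ≈ 498 kN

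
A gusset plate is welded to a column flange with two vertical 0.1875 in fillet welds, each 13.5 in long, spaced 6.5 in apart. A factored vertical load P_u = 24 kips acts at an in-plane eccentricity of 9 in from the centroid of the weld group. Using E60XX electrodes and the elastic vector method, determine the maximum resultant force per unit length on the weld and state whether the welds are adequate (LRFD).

f_max ≈ 2.83 kip/in; adequate

E60XX → F_EXX = 60 ksi.
Total weld length L_w = 27 in. Treat welds as unit-width lines.
Polar moment about centroid: J = 2[d³/12 + d(b/2)²] = 2[13.5³/12 + 13.5×3.25²] = 695.2 in³.
Direct shear f_v = P/L_w = 24 / 27 = 0.8889 kip/in (vertical).
Torsion M = P·e = 24 × 9 = 216 kip·in.
Critical point at (x, y) = (3.25, 6.75) from centroid. f_tx = M·y/J = 2.097 kip/in; f_ty = M·x/J = 1.01 kip/in.
Resultant f_max = √[f_tx² + (f_v + f_ty)²] = √[2.097² + (0.8889 + 1.01)²] = 2.829 kip/in.
Capacity per unit length: φr_n = 0.75 × 0.6 × 60 × (0.707 × 0.1875) = 3.579 kip/in.
2.829 ≤ 3.579 → adequate.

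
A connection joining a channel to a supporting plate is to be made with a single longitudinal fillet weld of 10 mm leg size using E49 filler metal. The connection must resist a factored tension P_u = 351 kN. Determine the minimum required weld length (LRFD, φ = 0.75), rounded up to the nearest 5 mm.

L = 230 mm

E49XX → F_EXX = 490 MPa.
Throat t_e = 0.707 × 10 = 7.07 mm.
φr_n = 0.75 × 0.6 × 490 × 7.07 × 10⁻³ = 1.559 kN/mm.
L_req = P_u / φr_n = 351 / 1.559 = 225.2 mm total.
Round up → use L = 230 mm.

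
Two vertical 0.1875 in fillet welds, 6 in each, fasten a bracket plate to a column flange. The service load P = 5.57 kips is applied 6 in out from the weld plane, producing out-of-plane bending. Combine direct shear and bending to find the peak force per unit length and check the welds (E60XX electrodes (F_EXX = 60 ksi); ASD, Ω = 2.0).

f_max ≈ 2.82 kip/in; NOT adequate

L_w = 2 × 6 = 12 in; section modulus (unit throat) S = 2 × L²/6 = 12 in².
Direct shear f_v = P/L_w = 5.57/12 = 0.4642 kip/in.
Moment M = P × e = 5.57 × 6 = 33.42 kip·in; bending f_b = M/S = 2.785 kip/in.
f_max = √(f_v² + f_b²) = √(0.4642² + 2.785²) = 2.823 kip/in.
r_n/Ω = (1/2.0) × 0.6 × 60 × (0.707 × 0.1875) = 2.386 kip/in → NOT adequate.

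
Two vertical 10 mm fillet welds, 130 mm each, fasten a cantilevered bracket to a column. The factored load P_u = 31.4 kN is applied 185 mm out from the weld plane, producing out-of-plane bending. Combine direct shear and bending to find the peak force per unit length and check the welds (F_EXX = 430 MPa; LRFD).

f_max ≈ 1040 N/mm; adequate

L_w = 2 × 130 = 260 mm; section modulus (unit throat) S = 2 × L²/6 = 5633 mm².
Direct shear f_v = P/L_w = 31.4×10³/260 = 120.8 N/mm.
Moment M = P × e = 31.4×10³ × 185 = 5809000 N·mm; bending f_b = M/S = 1031 N/mm.
f_max = √(f_v² + f_b²) = √(120.8² + 1031²) = 1038 N/mm.
φr_n = 0.75 × 0.6 × 430 × (0.707 × 10) = 1368 N/mm → adequate.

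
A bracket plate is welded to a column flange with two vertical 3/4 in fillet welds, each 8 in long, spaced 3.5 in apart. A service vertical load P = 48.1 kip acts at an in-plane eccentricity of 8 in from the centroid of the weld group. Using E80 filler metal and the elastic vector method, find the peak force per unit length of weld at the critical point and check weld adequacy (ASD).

E80XX → F_EXX = 80 ksi.
Total weld length L_w = 16 in. Treat welds as unit-width lines.
Polar moment about centroid: J = 2[d³/12 + d(b/2)²] = 2[8³/12 + 8×1.75²] = 134.3 in³.
Direct shear f_v = P/L_w = 48.1 / 16 = 3.006 kip/in (vertical).
Torsion M = P·e = 48.1 × 8 = 384.8 kip·in.
Critical point at (x, y) = (1.75, 4) from centroid. f_tx = M·y/J = 11.46 kip/in; f_ty = M·x/J = 5.013 kip/in.
Resultant f_max = √[f_tx² + (f_v + f_ty)²] = √[11.46² + (3.006 + 5.013)²] = 13.99 kip/in.
Capacity per unit length: r_n/Ω = (1/2.0) × 0.6 × 80 × (0.707 × 0.75) = 12.73 kip/in.
13.99 > 12.73 → NOT adequate.

f_max ≈ 14 kip/in; NOT adequate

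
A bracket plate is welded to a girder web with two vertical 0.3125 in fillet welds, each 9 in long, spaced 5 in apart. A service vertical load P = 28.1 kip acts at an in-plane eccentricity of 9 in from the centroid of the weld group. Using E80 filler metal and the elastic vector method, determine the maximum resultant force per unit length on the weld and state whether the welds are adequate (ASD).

E80XX → F_EXX = 80 ksi.
Total weld length L_w = 18 in. Treat welds as unit-width lines.
Polar moment about centroid: J = 2[d³/12 + d(b/2)²] = 2[9³/12 + 9×2.5²] = 234 in³.
Direct shear f_v = P/L_w = 28.1 / 18 = 1.561 kip/in (vertical).
Torsion M = P·e = 28.1 × 9 = 252.9 kip·in.
Critical point at (x, y) = (2.5, 4.5) from centroid. f_tx = M·y/J = 4.863 kip/in; f_ty = M·x/J = 2.702 kip/in.
Resultant f_max = √[f_tx² + (f_v + f_ty)²] = √[4.863² + (1.561 + 2.702)²] = 6.467 kip/in.
Capacity per unit length: r_n/Ω = (1/2.0) × 0.6 × 80 × (0.707 × 0.3125) = 5.302 kip/in.
6.467 > 5.302 → NOT adequate.

f_max ≈ 6.47 kip/in; NOT adequate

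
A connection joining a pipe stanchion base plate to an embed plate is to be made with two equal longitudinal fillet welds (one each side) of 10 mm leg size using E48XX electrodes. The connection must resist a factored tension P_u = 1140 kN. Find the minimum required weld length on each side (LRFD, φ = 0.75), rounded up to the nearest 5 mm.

L = 375 mm on each side

E48XX → F_EXX = 480 MPa.
Throat t_e = 0.707 × 10 = 7.07 mm.
φr_n = 0.75 × 0.6 × 480 × 7.07 × 10⁻³ = 1.527 kN/mm.
L_req = P_u / φr_n = 1140 / 1.527 = 746.5 mm total.
Per side: 746.5 / 2 = 373.3 mm.
Round up → use L = 375 mm on each side.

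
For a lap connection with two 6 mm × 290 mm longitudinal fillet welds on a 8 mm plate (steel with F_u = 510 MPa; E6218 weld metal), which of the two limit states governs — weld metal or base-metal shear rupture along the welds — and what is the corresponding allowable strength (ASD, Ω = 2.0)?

R_n/Ω ≈ 458 kN (weld metal governs)

E62XX → F_EXX = 620 MPa.
t_e = 0.707 × 6 = 4.242 mm; L = 580 mm.
Weld metal: R_n/Ω = (1/2.0) × 0.6 × 620 × 4.242 × 580 × 10⁻³ = 457.6 kN.
Base metal (shear rupture): R_n/Ω = (1/2.0) × 0.6 × 510 × 8 × 580 × 10⁻³ = 709.9 kN.
Governing: weld metal.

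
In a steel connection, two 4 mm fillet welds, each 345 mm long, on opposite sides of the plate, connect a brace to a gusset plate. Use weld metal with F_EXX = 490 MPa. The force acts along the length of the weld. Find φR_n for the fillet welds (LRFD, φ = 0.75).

Effective throat t_e = 0.707 × 4 = 2.828 mm.
Total length L = 690 mm; A_we = 2.828 × 690 = 1951 mm².
F_nw = 0.6 F_EXX = 0.6 × 490 = 294 MPa.
φR_n = 0.75 × 294 × 1951 × 10⁻³ = 430.3 kN.

φR_n ≈ 430 kN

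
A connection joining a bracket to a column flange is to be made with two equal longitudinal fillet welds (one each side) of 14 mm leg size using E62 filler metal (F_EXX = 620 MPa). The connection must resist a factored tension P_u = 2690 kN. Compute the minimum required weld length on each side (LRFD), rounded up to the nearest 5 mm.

Throat t_e = 0.707 × 14 = 9.898 mm.
φr_n = 0.75 × 0.6 × 620 × 9.898 × 10⁻³ = 2.762 kN/mm.
L_req = P_u / φr_n = 2690 / 2.762 = 974.1 mm total.
Per side: 974.1 / 2 = 487 mm.
Round up → use L = 490 mm on each side.

L = 490 mm on each side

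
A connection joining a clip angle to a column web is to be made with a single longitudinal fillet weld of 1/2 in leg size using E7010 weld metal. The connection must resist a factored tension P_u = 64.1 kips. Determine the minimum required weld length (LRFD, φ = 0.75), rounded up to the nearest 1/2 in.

E70XX → F_EXX = 70 ksi.
Throat t_e = 0.707 × 0.5 = 0.3535 in.
φr_n = 0.75 × 0.6 × 70 × 0.3535 = 11.14 kips/in.
L_req = P_u / φr_n = 64.1 / 11.14 = 5.756 in total.
Round up → use L = 6 in.

L = 6 in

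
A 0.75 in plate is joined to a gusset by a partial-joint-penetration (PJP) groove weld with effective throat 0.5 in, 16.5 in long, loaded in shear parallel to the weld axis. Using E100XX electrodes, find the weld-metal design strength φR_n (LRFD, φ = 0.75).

E100XX → F_EXX = 100 ksi.
Effective throat (given) t_e = 0.5 in.
A_we = 0.5 × 16.5 = 8.25 in².
F_nw = 0.6 F_EXX = 60 ksi.
φR_n = 0.75 × 60 × 8.25 = 371.2 kip.

φR_n ≈ 371 kip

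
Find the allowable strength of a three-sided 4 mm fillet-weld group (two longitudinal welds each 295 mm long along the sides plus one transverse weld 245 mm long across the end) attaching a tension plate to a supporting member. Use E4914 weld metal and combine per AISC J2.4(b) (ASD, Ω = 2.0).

E49XX → F_EXX = 490 MPa.
t_e = 0.707 × 4 = 2.828 mm.
R_nwl = 0.6 × 490 × 2.828 × 590 × 10⁻³ = 490.5 kN (longitudinal, 2 welds).
R_nwt = 0.6 × 490 × 2.828 × 245 × 10⁻³ = 203.7 kN (transverse, base value).
(i) R_nwl + R_nwt = 694.2 kN; (ii) 0.85 R_nwl + 1.5 R_nwt = 722.5 kN.
R_n = max = 722.5 kN [governs: (ii)]; R_n/Ω = 361.3 kN.

R_n/Ω ≈ 361 kN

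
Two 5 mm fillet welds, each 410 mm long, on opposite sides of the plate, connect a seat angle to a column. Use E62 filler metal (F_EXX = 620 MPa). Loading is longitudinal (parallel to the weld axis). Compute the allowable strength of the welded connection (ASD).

R_n/Ω ≈ 539 kN

Effective throat t_e = 0.707 × 5 = 3.535 mm.
Total length L = 820 mm; A_we = 3.535 × 820 = 2899 mm².
F_nw = 0.6 F_EXX = 0.6 × 620 = 372 MPa.
R_n = 372 × 2899 × 10⁻³ = 1078 kN; R_n/Ω = 1078/2.0 = 539.2 kN.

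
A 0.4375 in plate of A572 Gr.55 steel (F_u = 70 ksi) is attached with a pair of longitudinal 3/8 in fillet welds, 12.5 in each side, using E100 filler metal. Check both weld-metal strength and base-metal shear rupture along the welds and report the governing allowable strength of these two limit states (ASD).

R_n/Ω ≈ 199 kips (weld metal governs)

E100XX → F_EXX = 100 ksi.
t_e = 0.707 × 0.375 = 0.2651 in; L = 25 in.
Weld metal: R_n/Ω = (1/2.0) × 0.6 × 100 × 0.2651 × 25 = 198.8 kips.
Base metal (shear rupture): R_n/Ω = (1/2.0) × 0.6 × 70 × 0.4375 × 25 = 229.7 kips.
Governing: weld metal.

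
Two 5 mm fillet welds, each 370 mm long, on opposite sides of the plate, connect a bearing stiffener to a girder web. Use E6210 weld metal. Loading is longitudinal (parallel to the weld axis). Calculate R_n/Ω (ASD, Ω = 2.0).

R_n/Ω ≈ 487 kN

E62XX → F_EXX = 620 MPa.
Effective throat t_e = 0.707 × 5 = 3.535 mm.
Total length L = 740 mm; A_we = 3.535 × 740 = 2616 mm².
F_nw = 0.6 F_EXX = 0.6 × 620 = 372 MPa.
R_n = 372 × 2616 × 10⁻³ = 973.1 kN; R_n/Ω = 973.1/2.0 = 486.6 kN.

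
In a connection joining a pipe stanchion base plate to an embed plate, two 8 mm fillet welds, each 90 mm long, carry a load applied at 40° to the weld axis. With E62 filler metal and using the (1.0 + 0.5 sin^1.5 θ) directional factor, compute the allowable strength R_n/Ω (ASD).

R_n/Ω ≈ 238 kN

E62XX → F_EXX = 620 MPa.
t_e = 0.707 × 8 = 5.656 mm; A_we = 5.656 × 180 = 1018 mm².
Directional factor: 1.0 + 0.5 sin^1.5(40°) = 1.258.
F_nw = 0.6 × 620 × 1.258 = 467.9 MPa.
R_n/Ω = (467.9 × 1018) / 2.0 × 10⁻³ = 238.2 kN.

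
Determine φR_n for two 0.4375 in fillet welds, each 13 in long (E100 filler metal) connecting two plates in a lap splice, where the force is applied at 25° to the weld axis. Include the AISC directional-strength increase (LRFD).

φR_n ≈ 412 kips

E100XX → F_EXX = 100 ksi.
t_e = 0.707 × 0.4375 = 0.3093 in; A_we = 0.3093 × 26 = 8.042 in².
Directional factor: 1.0 + 0.5 sin^1.5(25°) = 1.137.
F_nw = 0.6 × 100 × 1.137 = 68.24 ksi.
φR_n = 0.75 × 68.24 × 8.042 = 411.6 kips.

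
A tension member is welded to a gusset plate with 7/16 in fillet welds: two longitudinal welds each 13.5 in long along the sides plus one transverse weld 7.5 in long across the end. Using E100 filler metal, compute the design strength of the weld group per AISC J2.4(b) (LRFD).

E100XX → F_EXX = 100 ksi.
t_e = 0.707 × 0.4375 = 0.3093 in.
R_nwl = 0.6 × 100 × 0.3093 × 27 = 501.1 kip (longitudinal, 2 welds).
R_nwt = 0.6 × 100 × 0.3093 × 7.5 = 139.2 kip (transverse, base value).
(i) R_nwl + R_nwt = 640.3 kip; (ii) 0.85 R_nwl + 1.5 R_nwt = 634.7 kip.
R_n = max = 640.3 kip [governs: (i)]; φR_n = 480.2 kip.

φR_n ≈ 480 kip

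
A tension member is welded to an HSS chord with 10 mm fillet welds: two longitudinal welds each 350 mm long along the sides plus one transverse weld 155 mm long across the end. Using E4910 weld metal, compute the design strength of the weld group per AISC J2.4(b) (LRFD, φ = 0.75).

φR_n ≈ 1330 kN

E49XX → F_EXX = 490 MPa.
t_e = 0.707 × 10 = 7.07 mm.
R_nwl = 0.6 × 490 × 7.07 × 700 × 10⁻³ = 1455 kN (longitudinal, 2 welds).
R_nwt = 0.6 × 490 × 7.07 × 155 × 10⁻³ = 322.2 kN (transverse, base value).
(i) R_nwl + R_nwt = 1777 kN; (ii) 0.85 R_nwl + 1.5 R_nwt = 1720 kN.
R_n = max = 1777 kN [governs: (i)]; φR_n = 1333 kN.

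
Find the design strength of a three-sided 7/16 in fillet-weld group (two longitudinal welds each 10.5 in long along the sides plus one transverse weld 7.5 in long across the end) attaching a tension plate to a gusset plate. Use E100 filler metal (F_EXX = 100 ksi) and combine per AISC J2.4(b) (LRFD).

φR_n ≈ 405 kip

t_e = 0.707 × 0.4375 = 0.3093 in.
R_nwl = 0.6 × 100 × 0.3093 × 21 = 389.7 kip (longitudinal, 2 welds).
R_nwt = 0.6 × 100 × 0.3093 × 7.5 = 139.2 kip (transverse, base value).
(i) R_nwl + R_nwt = 528.9 kip; (ii) 0.85 R_nwl + 1.5 R_nwt = 540.1 kip.
R_n = max = 540.1 kip [governs: (ii)]; φR_n = 405 kip.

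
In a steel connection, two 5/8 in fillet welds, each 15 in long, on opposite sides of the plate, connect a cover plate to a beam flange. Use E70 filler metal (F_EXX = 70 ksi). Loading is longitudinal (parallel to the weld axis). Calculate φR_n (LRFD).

φR_n ≈ 418 kips

Effective throat t_e = 0.707 × 0.625 = 0.4419 in.
Total length L = 30 in; A_we = 0.4419 × 30 = 13.26 in².
F_nw = 0.6 F_EXX = 0.6 × 70 = 42 ksi.
φR_n = 0.75 × 42 × 13.26 = 417.6 kips.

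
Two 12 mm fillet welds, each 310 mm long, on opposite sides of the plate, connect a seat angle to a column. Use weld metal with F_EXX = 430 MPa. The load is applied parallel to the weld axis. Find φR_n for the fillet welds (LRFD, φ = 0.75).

Effective throat t_e = 0.707 × 12 = 8.484 mm.
Total length L = 620 mm; A_we = 8.484 × 620 = 5260 mm².
F_nw = 0.6 F_EXX = 0.6 × 430 = 258 MPa.
φR_n = 0.75 × 258 × 5260 × 10⁻³ = 1018 kN.

φR_n ≈ 1020 kN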